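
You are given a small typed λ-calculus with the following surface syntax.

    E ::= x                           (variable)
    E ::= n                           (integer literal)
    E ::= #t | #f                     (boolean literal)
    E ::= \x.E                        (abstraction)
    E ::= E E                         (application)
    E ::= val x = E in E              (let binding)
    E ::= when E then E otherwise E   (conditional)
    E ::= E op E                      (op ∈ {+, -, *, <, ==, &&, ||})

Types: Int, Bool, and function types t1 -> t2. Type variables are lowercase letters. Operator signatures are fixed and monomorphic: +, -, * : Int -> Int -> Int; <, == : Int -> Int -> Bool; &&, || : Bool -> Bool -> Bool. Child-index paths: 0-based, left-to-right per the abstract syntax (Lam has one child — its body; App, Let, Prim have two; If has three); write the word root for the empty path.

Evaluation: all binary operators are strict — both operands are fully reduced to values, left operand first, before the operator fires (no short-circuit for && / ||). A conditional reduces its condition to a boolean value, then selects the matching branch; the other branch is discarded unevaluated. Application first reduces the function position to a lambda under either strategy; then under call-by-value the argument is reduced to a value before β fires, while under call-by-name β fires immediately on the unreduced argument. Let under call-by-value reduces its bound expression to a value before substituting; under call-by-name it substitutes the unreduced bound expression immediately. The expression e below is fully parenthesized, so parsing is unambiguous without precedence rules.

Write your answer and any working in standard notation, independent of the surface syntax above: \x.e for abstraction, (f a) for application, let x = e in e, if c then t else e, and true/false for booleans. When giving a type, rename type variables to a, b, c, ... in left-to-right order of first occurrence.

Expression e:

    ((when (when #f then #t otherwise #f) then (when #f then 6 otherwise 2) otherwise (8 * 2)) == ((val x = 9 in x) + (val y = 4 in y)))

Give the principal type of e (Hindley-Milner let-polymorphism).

Answer: Bool

Working:
  unify Bool ~ Bool
  unify Bool ~ Bool
  unify Bool ~ Bool
  unify Bool ~ Bool
  unify Int ~ Int
  unify Int ~ Int
  unify Int ~ Int
  unify Int ~ Int
  unify Int ~ Int
let x : Int
x : Int
  unify Int ~ Int
let y : Int
y : Int
  unify Int ~ Int
  unify Int ~ Int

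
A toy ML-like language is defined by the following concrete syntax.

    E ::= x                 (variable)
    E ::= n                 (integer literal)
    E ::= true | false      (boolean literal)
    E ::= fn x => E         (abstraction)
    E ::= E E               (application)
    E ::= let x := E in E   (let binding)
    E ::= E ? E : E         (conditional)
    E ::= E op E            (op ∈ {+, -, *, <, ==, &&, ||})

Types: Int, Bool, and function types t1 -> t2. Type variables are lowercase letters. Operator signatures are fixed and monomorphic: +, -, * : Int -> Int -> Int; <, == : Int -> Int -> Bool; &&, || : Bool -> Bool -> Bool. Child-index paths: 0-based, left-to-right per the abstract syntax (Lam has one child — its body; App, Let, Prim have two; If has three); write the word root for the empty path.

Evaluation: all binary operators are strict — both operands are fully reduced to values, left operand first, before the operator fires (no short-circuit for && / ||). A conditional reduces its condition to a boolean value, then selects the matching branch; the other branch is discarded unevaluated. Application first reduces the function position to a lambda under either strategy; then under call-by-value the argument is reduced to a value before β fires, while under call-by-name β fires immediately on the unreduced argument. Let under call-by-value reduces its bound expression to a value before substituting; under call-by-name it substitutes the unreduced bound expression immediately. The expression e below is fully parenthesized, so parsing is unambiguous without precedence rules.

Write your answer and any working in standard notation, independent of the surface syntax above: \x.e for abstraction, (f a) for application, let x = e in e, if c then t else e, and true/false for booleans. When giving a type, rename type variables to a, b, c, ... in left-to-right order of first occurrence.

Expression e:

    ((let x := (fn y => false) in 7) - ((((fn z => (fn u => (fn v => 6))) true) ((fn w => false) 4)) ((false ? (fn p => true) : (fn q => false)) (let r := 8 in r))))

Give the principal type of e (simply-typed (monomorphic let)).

Working:
\y._ : a -> Bool
let x : a -> Bool
  unify Int ~ Int
\v._ : d -> Int
\u._ : c -> d -> Int
\z._ : b -> c -> d -> Int
  unify b -> c -> d -> Int ~ Bool -> e
  unify b ~ Bool
  unify c -> d -> Int ~ e
_ _ : c -> d -> Int
\w._ : f -> Bool
  unify f -> Bool ~ Int -> g
  unify f ~ Int
  unify Bool ~ g
_ _ : Bool
  unify c -> d -> Int ~ Bool -> h
  unify c ~ Bool
  unify d -> Int ~ h
_ _ : d -> Int
  unify Bool ~ Bool
\p._ : i -> Bool
\q._ : j -> Bool
  unify i -> Bool ~ j -> Bool
  unify i ~ j
  unify Bool ~ Bool
let r : Int
r : Int
  unify j -> Bool ~ Int -> k
  unify j ~ Int
  unify Bool ~ k
_ _ : Bool
  unify d -> Int ~ Bool -> l
  unify d ~ Bool
  unify Int ~ l
_ _ : Int
  unify Int ~ Int

Answer: Int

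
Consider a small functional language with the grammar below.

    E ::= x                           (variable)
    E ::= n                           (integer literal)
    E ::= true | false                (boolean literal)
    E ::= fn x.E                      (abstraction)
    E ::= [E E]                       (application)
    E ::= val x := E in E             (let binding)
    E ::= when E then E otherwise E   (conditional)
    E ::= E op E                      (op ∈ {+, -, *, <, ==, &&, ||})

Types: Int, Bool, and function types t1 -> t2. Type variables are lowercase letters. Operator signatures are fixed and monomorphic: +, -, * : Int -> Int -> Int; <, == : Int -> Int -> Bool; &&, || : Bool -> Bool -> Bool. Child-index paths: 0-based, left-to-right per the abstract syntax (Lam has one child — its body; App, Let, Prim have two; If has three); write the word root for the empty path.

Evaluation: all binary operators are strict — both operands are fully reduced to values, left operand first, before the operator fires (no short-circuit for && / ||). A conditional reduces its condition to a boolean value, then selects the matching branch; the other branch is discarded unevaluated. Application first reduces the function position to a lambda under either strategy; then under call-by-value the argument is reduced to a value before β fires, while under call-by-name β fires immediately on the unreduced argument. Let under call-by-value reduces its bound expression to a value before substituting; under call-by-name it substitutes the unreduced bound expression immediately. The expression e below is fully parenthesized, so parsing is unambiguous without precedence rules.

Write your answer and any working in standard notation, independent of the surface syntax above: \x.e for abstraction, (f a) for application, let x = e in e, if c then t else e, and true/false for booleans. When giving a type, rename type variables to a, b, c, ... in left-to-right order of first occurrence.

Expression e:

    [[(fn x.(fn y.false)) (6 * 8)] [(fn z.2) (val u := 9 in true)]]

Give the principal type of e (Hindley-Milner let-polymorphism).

Answer: Bool

Working:
\y._ : b -> Bool
\x._ : a -> b -> Bool
  unify Int ~ Int
  unify Int ~ Int
  unify a -> b -> Bool ~ Int -> c
  unify a ~ Int
  unify b -> Bool ~ c
_ _ : b -> Bool
\z._ : d -> Int
let u : Int
  unify d -> Int ~ Bool -> e
  unify d ~ Bool
  unify Int ~ e
_ _ : Int
  unify b -> Bool ~ Int -> f
  unify b ~ Int
  unify Bool ~ f
_ _ : Bool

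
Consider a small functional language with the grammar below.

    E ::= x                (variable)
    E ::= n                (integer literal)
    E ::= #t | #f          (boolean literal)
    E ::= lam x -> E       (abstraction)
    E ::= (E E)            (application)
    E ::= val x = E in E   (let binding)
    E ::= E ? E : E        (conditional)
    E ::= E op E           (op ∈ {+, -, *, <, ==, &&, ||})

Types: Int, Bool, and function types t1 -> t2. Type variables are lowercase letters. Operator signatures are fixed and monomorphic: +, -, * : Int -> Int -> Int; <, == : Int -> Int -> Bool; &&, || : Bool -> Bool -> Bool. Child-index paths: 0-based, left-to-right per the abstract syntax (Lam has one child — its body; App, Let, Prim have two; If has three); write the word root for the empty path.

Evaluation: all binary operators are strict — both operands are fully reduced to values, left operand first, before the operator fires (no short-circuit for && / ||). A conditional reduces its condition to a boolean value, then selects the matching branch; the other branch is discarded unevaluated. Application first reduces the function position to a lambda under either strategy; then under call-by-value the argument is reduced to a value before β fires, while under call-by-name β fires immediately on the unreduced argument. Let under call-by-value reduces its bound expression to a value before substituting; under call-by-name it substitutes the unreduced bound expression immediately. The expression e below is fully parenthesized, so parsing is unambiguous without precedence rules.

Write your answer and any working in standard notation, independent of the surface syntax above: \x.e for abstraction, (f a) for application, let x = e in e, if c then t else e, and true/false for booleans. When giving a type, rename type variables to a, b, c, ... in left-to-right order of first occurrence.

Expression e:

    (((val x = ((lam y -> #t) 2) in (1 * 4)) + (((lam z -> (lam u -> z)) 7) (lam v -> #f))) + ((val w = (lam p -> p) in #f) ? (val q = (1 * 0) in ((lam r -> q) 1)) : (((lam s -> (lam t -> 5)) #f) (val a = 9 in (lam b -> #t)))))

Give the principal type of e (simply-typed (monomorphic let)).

Answer: Int

Working:
\y._ : a -> Bool
  unify a -> Bool ~ Int -> b
  unify a ~ Int
  unify Bool ~ b
_ _ : Bool
let x : Bool
  unify Int ~ Int
  unify Int ~ Int
  unify Int ~ Int
z : c
\u._ : d -> c
\z._ : c -> d -> c
  unify c -> d -> c ~ Int -> e
  unify c ~ Int
  unify d -> Int ~ e
_ _ : d -> Int
\v._ : f -> Bool
  unify d -> Int ~ (f -> Bool) -> g
  unify d ~ f -> Bool
  unify Int ~ g
_ _ : Int
  unify Int ~ Int
  unify Int ~ Int
p : h
\p._ : h -> h
let w : h -> h
  unify Bool ~ Bool
  unify Int ~ Int
  unify Int ~ Int
let q : Int
q : Int
\r._ : i -> Int
  unify i -> Int ~ Int -> j
  unify i ~ Int
  unify Int ~ j
_ _ : Int
\t._ : l -> Int
\s._ : k -> l -> Int
  unify k -> l -> Int ~ Bool -> m
  unify k ~ Bool
  unify l -> Int ~ m
_ _ : l -> Int
let a : Int
\b._ : n -> Bool
  unify l -> Int ~ (n -> Bool) -> o
  unify l ~ n -> Bool
  unify Int ~ o
_ _ : Int
  unify Int ~ Int
  unify Int ~ Int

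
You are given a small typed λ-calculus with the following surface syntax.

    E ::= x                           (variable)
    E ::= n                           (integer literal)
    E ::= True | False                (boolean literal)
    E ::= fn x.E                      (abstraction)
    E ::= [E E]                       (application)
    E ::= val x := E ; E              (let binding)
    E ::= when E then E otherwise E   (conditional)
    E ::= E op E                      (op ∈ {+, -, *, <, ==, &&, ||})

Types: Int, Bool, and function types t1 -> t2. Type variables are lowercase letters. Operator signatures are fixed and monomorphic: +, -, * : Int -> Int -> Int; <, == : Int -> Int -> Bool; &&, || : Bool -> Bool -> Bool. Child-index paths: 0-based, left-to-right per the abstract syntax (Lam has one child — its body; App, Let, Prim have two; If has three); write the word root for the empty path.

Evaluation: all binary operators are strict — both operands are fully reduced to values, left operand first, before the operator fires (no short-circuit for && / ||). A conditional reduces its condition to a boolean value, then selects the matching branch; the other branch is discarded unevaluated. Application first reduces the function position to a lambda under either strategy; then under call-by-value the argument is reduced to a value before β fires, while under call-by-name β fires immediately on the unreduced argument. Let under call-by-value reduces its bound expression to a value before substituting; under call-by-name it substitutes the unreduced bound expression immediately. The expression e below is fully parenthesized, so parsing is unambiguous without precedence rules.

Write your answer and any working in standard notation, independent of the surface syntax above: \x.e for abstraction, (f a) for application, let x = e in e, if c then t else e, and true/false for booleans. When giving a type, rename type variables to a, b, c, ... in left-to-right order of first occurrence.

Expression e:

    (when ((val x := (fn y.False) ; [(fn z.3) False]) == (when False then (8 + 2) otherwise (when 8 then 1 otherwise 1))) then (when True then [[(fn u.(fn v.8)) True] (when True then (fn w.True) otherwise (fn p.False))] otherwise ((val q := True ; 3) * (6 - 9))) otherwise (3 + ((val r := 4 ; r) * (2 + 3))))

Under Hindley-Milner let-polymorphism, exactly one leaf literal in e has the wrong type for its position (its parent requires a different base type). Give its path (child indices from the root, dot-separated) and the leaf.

Answer: 0.1.2.0 : 8

Trace:
\y._ : a -> Bool
let x : forall. a -> Bool
\z._ : b -> Int
  unify b -> Int ~ Bool -> c
  unify b ~ Bool
  unify Int ~ c
_ _ : Int
  unify Int ~ Int
  unify Bool ~ Bool
  unify Int ~ Int
  unify Int ~ Int
  unify Int ~ Bool
  FAIL: mismatch Int ~ Bool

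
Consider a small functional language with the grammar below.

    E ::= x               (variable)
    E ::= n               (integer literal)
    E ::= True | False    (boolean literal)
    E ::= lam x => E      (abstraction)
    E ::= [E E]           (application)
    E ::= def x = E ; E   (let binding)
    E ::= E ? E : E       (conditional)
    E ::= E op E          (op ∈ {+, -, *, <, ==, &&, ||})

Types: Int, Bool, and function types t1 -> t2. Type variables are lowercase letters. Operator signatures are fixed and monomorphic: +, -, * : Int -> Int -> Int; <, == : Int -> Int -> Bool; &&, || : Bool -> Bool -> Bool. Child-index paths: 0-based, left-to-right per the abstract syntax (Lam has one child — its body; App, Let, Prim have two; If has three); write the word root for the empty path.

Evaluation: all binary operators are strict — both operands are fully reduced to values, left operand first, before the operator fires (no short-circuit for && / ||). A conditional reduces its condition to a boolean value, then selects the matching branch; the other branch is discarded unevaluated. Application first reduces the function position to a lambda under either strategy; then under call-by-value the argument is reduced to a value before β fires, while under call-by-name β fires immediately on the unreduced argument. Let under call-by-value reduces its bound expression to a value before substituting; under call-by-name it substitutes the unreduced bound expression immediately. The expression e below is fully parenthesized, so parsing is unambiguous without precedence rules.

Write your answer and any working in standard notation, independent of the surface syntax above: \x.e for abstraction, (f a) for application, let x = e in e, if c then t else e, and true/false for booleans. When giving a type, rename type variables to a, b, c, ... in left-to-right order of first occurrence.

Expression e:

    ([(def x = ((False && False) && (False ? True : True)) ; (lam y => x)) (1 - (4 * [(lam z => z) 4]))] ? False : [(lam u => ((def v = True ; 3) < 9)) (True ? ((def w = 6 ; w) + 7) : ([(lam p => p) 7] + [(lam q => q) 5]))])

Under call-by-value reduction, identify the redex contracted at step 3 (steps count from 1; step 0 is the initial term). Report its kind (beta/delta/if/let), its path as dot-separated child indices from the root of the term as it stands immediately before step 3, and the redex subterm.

Derivation:
step 0: (if ((let x = ((false && false) && (if false then true else true)) in (\y.x)) (1 - (4 * ((\z.z) 4)))) then false else ((\u.((let v = true in 3) < 9)) (if true then ((let w = 6 in w) + 7) else (((\p.p) 7) + ((\q.q) 5)))))
step 1: [delta@0.0.0.0] (if ((let x = (false && (if false then true else true)) in (\y.x)) (1 - (4 * ((\z.z) 4)))) then false else ((\u.((let v = true in 3) < 9)) (if true then ((let w = 6 in w) + 7) else (((\p.p) 7) + ((\q.q) 5)))))
step 2: [if@0.0.0.1] (if ((let x = (false && true) in (\y.x)) (1 - (4 * ((\z.z) 4)))) then false else ((\u.((let v = true in 3) < 9)) (if true then ((let w = 6 in w) + 7) else (((\p.p) 7) + ((\q.q) 5)))))
step 3: [delta@0.0.0] (if ((let x = false in (\y.x)) (1 - (4 * ((\z.z) 4)))) then false else ((\u.((let v = true in 3) < 9)) (if true then ((let w = 6 in w) + 7) else (((\p.p) 7) + ((\q.q) 5)))))

Answer: delta at 0.0.0 : (false && true)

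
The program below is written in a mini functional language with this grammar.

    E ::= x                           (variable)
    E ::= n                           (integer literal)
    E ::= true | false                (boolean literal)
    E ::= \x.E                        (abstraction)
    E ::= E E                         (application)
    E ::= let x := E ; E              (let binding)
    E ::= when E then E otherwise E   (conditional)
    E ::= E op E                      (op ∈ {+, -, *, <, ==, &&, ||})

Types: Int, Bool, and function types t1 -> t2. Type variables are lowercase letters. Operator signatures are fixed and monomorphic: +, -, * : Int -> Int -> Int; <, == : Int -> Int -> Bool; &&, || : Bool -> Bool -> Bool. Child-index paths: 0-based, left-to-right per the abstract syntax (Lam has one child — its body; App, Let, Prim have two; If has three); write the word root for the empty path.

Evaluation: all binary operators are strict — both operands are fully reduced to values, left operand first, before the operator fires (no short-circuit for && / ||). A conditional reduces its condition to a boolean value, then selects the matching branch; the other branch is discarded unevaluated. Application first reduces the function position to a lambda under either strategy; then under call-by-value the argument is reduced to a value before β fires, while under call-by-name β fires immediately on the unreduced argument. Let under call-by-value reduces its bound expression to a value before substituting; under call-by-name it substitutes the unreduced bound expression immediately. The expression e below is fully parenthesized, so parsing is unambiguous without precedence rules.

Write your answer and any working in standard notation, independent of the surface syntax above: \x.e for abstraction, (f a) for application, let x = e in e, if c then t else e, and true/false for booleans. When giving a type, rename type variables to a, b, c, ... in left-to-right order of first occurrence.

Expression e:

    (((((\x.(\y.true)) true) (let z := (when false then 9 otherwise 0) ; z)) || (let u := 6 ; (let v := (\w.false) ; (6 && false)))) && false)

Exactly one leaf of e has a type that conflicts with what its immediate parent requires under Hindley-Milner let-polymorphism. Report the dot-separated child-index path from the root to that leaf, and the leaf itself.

Answer: 0.1.1.1.0 : 6

Derivation:
\y._ : b -> Bool
\x._ : a -> b -> Bool
  unify a -> b -> Bool ~ Bool -> c
  unify a ~ Bool
  unify b -> Bool ~ c
_ _ : b -> Bool
  unify Bool ~ Bool
  unify Int ~ Int
let z : Int
z : Int
  unify b -> Bool ~ Int -> d
  unify b ~ Int
  unify Bool ~ d
_ _ : Bool
  unify Bool ~ Bool
let u : Int
\w._ : e -> Bool
let v : forall. e -> Bool
  unify Int ~ Bool
  FAIL: mismatch Int ~ Bool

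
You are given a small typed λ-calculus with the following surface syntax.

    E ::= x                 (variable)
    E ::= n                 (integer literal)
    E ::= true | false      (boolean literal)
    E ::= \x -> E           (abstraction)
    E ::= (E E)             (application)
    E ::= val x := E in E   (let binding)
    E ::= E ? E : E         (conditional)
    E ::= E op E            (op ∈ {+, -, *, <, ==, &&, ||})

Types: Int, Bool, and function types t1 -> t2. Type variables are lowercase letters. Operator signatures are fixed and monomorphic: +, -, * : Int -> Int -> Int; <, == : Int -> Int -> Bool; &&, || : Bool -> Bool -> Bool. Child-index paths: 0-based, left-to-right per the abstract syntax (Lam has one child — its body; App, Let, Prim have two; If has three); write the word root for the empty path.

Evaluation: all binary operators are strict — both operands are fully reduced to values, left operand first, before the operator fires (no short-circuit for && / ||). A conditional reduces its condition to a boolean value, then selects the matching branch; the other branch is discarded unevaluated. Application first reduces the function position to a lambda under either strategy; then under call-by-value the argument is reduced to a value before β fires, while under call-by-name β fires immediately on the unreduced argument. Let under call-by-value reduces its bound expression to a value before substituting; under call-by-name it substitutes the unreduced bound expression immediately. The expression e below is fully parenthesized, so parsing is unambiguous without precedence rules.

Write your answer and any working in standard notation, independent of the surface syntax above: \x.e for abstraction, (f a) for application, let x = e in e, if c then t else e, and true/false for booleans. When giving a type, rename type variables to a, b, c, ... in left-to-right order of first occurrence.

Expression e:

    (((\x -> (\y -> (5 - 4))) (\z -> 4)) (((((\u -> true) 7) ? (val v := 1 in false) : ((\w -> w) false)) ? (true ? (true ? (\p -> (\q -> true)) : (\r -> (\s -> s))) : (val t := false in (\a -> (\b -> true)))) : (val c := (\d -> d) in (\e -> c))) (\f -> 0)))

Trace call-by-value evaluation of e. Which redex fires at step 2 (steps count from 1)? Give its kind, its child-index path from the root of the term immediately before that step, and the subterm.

Answer: beta at 1.0.0.0 : ((\u.true) 7)

Trace:
step 0: (((\x.(\y.(5 - 4))) (\z.4)) ((if (if ((\u.true) 7) then (let v = 1 in false) else ((\w.w) false)) then (if true then (if true then (\p.(\q.true)) else (\r.(\s.s))) else (let t = false in (\a.(\b.true)))) else (let c = (\d.d) in (\e.c))) (\f.0)))
step 1: [beta@0] ((\y.(5 - 4)) ((if (if ((\u.true) 7) then (let v = 1 in false) else ((\w.w) false)) then (if true then (if true then (\p.(\q.true)) else (\r.(\s.s))) else (let t = false in (\a.(\b.true)))) else (let c = (\d.d) in (\e.c))) (\f.0)))
step 2: [beta@1.0.0.0] ((\y.(5 - 4)) ((if (if true then (let v = 1 in false) else ((\w.w) false)) then (if true then (if true then (\p.(\q.true)) else (\r.(\s.s))) else (let t = false in (\a.(\b.true)))) else (let c = (\d.d) in (\e.c))) (\f.0)))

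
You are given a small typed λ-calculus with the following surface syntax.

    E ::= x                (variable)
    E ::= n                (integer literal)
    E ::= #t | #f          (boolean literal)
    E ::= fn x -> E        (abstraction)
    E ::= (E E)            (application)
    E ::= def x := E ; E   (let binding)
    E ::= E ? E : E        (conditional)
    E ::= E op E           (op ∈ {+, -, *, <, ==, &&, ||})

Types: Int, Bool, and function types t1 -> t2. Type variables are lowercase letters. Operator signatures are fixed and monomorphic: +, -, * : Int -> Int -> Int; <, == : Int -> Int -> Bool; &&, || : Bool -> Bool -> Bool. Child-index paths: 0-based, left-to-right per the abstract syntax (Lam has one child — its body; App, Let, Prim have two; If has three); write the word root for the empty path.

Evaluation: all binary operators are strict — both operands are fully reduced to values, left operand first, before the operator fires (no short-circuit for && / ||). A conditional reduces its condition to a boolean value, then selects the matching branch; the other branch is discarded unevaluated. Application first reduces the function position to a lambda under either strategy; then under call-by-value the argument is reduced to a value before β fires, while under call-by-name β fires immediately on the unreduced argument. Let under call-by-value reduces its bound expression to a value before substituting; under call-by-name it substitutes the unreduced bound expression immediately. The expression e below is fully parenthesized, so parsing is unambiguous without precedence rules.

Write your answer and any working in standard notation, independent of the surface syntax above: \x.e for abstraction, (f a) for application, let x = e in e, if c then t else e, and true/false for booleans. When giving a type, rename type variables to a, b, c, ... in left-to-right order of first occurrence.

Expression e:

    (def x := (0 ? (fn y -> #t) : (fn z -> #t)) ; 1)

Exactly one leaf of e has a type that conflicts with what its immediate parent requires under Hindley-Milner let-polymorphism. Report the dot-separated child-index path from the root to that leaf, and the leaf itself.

Answer: 0.0 : 0

Trace:
  unify Int ~ Bool
  FAIL: mismatch Int ~ Bool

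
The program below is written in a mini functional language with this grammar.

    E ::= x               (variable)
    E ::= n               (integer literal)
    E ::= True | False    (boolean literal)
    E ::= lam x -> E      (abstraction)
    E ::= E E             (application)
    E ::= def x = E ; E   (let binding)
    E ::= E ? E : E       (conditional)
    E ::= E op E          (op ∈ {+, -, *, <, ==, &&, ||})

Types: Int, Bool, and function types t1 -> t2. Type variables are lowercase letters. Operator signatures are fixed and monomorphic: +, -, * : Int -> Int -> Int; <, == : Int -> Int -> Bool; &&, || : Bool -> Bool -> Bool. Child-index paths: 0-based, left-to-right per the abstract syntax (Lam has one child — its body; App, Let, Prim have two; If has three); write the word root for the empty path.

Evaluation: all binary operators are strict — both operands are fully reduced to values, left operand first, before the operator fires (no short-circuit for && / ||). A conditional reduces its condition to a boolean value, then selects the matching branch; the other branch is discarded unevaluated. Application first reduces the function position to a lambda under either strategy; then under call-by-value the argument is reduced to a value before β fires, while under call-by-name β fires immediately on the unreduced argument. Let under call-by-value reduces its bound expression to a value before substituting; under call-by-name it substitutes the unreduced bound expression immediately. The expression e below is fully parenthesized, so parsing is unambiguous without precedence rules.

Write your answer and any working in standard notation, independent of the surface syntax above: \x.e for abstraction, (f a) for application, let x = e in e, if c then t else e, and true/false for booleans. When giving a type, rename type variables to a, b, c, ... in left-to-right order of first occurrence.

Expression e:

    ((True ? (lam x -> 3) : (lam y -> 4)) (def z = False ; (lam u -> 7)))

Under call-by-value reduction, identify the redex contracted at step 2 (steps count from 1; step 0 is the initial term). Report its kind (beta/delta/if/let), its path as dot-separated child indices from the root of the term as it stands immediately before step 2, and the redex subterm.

Working:
step 0: ((if true then (\x.3) else (\y.4)) (let z = false in (\u.7)))
step 1: [if@0] ((\x.3) (let z = false in (\u.7)))
step 2: [let@1] ((\x.3) (\u.7))

Answer: let at 1 : (let z = false in (\u.7))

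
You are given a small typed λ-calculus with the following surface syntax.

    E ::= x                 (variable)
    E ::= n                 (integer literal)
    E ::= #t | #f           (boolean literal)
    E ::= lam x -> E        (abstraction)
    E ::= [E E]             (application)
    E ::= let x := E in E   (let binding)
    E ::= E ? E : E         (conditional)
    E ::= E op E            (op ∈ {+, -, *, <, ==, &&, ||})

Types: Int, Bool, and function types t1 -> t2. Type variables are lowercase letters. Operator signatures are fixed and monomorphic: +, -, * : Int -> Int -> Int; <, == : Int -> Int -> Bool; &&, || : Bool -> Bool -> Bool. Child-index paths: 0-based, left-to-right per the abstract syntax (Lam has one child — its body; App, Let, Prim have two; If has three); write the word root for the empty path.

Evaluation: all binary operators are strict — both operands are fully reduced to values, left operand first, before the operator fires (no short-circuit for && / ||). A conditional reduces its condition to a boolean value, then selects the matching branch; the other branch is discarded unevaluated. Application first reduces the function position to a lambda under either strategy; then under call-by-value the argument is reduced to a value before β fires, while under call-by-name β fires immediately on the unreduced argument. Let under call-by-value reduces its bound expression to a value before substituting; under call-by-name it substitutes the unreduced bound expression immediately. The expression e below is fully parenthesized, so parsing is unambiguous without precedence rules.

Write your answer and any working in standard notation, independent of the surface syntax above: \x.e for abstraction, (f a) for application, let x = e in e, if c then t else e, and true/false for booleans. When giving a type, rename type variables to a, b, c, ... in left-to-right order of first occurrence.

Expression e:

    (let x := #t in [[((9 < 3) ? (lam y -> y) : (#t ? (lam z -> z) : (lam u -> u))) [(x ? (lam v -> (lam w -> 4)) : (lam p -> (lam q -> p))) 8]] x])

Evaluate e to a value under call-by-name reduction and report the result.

Answer: 4

Trace:
step 0: (let x = true in (((if (9 < 3) then (\y.y) else (if true then (\z.z) else (\u.u))) ((if x then (\v.(\w.4)) else (\p.(\q.p))) 8)) x))
step 1: [let@root] (((if (9 < 3) then (\y.y) else (if true then (\z.z) else (\u.u))) ((if true then (\v.(\w.4)) else (\p.(\q.p))) 8)) true)
step 2: [delta@0.0.0] (((if false then (\y.y) else (if true then (\z.z) else (\u.u))) ((if true then (\v.(\w.4)) else (\p.(\q.p))) 8)) true)
step 3: [if@0.0] (((if true then (\z.z) else (\u.u)) ((if true then (\v.(\w.4)) else (\p.(\q.p))) 8)) true)
step 4: [if@0.0] (((\z.z) ((if true then (\v.(\w.4)) else (\p.(\q.p))) 8)) true)
step 5: [beta@0] (((if true then (\v.(\w.4)) else (\p.(\q.p))) 8) true)
step 6: [if@0.0] (((\v.(\w.4)) 8) true)
step 7: [beta@0] ((\w.4) true)
step 8: [beta@root] 4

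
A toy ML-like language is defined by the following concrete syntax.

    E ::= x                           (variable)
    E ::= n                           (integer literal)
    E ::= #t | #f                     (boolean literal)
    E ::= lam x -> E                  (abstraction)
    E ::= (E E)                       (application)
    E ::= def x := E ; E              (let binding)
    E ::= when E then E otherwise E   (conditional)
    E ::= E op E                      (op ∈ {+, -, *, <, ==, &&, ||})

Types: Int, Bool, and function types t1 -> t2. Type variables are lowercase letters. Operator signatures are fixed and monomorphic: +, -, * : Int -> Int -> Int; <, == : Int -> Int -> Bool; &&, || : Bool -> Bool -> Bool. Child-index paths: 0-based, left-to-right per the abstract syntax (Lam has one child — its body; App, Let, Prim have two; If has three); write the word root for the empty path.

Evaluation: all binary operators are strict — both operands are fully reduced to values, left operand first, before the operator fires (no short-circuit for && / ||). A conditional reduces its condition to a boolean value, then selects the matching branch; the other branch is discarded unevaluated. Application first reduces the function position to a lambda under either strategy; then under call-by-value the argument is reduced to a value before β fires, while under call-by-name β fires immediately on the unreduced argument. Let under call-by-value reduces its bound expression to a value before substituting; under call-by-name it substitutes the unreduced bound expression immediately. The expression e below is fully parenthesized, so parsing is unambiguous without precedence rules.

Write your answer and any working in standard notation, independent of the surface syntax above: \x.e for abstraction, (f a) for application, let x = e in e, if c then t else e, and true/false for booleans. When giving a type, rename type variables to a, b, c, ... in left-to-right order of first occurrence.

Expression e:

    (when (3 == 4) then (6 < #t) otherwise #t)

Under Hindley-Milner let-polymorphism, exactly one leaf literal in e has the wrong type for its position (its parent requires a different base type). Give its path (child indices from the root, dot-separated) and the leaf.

Answer: 1.1 : true

Derivation:
  unify Int ~ Int
  unify Int ~ Int
  unify Bool ~ Bool
  unify Int ~ Int
  unify Bool ~ Int
  FAIL: mismatch Bool ~ Int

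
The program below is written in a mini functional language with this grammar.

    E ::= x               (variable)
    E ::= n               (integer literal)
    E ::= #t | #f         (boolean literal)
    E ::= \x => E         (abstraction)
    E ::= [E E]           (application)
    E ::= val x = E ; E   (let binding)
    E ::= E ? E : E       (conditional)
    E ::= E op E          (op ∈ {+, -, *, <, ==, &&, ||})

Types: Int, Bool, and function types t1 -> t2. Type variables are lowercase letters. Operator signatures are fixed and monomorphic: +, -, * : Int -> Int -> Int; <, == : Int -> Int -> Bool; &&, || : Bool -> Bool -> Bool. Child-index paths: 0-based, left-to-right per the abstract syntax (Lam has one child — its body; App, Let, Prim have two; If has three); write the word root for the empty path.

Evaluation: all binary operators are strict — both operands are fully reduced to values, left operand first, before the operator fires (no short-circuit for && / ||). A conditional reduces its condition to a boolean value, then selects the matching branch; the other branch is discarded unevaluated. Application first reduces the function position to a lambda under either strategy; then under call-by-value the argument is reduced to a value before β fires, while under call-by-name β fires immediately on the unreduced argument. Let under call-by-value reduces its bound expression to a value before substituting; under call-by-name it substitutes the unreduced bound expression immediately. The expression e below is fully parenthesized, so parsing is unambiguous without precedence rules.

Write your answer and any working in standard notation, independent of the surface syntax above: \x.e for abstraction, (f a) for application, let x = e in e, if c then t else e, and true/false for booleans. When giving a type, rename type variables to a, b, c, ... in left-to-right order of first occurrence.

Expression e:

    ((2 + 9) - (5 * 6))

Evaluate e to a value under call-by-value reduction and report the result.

Answer: -19

Trace:
step 0: ((2 + 9) - (5 * 6))
step 1: [delta@0] (11 - (5 * 6))
step 2: [delta@1] (11 - 30)
step 3: [delta@root] -19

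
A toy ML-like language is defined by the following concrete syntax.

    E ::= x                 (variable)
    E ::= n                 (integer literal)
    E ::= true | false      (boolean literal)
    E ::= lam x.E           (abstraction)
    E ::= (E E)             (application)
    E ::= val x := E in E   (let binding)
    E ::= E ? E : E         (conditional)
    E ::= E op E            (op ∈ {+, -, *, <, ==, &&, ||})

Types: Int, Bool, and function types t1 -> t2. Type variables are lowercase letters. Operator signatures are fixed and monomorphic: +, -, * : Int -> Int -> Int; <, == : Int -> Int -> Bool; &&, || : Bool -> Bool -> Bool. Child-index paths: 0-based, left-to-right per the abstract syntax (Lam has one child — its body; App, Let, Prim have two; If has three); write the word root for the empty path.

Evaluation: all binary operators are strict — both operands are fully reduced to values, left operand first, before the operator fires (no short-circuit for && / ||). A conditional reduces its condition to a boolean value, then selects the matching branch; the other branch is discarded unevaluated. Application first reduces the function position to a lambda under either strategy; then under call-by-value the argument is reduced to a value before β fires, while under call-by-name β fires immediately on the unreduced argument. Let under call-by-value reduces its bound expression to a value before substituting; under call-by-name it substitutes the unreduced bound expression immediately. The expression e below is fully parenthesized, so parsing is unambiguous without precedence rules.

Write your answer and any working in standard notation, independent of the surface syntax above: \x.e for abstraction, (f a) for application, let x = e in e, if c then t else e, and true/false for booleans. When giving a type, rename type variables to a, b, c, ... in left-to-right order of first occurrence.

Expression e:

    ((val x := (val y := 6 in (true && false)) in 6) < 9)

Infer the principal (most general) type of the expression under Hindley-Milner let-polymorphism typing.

Trace:
let y : Int
  unify Bool ~ Bool
  unify Bool ~ Bool
let x : Bool
  unify Int ~ Int
  unify Int ~ Int

Answer: Bool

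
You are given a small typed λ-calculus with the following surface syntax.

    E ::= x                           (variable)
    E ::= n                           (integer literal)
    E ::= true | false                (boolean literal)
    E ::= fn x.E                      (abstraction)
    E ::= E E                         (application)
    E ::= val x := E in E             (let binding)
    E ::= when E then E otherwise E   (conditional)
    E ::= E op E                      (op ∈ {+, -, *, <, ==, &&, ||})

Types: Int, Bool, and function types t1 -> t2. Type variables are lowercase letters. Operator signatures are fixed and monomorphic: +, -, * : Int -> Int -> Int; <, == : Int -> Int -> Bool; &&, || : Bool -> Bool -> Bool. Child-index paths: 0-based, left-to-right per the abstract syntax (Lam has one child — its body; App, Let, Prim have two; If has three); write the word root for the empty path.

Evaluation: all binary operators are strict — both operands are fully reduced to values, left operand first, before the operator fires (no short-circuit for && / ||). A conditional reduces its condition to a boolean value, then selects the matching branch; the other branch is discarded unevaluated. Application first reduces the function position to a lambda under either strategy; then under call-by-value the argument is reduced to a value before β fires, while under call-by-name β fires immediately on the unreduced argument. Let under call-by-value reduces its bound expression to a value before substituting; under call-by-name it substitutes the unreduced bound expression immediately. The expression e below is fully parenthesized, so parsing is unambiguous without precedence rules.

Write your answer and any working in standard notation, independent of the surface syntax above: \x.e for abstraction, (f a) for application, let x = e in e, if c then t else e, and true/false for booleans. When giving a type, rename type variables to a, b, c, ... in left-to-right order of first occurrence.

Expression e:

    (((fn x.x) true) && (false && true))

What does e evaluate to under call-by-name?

Working:
step 0: (((\x.x) true) && (false && true))
step 1: [beta@0] (true && (false && true))
step 2: [delta@1] (true && false)
step 3: [delta@root] false

Answer: false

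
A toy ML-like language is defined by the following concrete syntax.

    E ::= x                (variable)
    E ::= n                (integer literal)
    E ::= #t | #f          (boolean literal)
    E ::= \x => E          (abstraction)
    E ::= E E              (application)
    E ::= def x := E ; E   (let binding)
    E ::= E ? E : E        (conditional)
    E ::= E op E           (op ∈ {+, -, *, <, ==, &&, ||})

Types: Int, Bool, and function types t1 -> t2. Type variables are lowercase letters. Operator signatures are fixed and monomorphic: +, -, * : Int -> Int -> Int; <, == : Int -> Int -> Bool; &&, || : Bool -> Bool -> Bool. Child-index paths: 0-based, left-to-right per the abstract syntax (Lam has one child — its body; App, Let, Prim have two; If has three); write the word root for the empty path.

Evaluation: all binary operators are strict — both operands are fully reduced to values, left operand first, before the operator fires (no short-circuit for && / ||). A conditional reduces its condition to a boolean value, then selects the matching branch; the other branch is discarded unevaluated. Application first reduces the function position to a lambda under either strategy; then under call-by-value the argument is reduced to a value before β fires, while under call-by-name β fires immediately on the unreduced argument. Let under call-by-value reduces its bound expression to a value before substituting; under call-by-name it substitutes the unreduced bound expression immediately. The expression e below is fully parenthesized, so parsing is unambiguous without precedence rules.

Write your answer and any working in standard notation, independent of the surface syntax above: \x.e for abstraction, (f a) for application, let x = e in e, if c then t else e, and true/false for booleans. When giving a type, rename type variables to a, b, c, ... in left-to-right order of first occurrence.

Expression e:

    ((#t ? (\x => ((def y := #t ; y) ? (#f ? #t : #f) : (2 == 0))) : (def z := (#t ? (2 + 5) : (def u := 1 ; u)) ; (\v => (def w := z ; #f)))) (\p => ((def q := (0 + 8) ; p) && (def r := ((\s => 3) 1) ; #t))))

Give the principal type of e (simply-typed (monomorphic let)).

Answer: Bool

Trace:
  unify Bool ~ Bool
let y : Bool
y : Bool
  unify Bool ~ Bool
  unify Bool ~ Bool
  unify Bool ~ Bool
  unify Int ~ Int
  unify Int ~ Int
  unify Bool ~ Bool
\x._ : a -> Bool
  unify Bool ~ Bool
  unify Int ~ Int
  unify Int ~ Int
let u : Int
u : Int
  unify Int ~ Int
let z : Int
z : Int
let w : Int
\v._ : b -> Bool
  unify a -> Bool ~ b -> Bool
  unify a ~ b
  unify Bool ~ Bool
  unify Int ~ Int
  unify Int ~ Int
let q : Int
p : c
  unify c ~ Bool
\s._ : d -> Int
  unify d -> Int ~ Int -> e
  unify d ~ Int
  unify Int ~ e
_ _ : Int
let r : Int
  unify Bool ~ Bool
\p._ : Bool -> Bool
  unify b -> Bool ~ (Bool -> Bool) -> f
  unify b ~ Bool -> Bool
  unify Bool ~ f
_ _ : Bool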